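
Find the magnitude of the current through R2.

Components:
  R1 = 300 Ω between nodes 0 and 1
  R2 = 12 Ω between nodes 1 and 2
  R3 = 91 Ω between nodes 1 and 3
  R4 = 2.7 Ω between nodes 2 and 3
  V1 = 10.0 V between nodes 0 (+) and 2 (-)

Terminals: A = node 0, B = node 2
Nodal analysis, taking node 2 as the 0 V reference.
Source V1 fixes V_0 = 10 V.
KCL at each unknown node (sum of currents leaving = 0; resistances in Ω):
  Node 1: (V_1 - 10)/300 + (V_1 - 0)/12 + (V_1 - V_3)/91 = 0
  Node 3: (V_3 - V_1)/91 + (V_3 - 0)/2.7 = 0
Collecting terms (coefficients in siemens):
  0.09766·V_1 - 0.01099·V_3 = 0.03333
  0.3814·V_3 - 0.01099·V_1 = 0
Determinant D = (0.09766)(0.3814) - (-0.01099)(-0.01099) = 0.03712
V_1 = [(0.03333)(0.3814) - (-0.01099)(0)]/D = 0.3424 V
V_3 = [(0.09766)(0) - (0.03333)(-0.01099)]/D = 0.009868 V
I_R2 = (V_1 - V_2)/R2 = (0.3424 - 0)/12 = 0.02854 A
|I_R2| = 0.02854 A

Final answer: |I_R2| = 0.02854 A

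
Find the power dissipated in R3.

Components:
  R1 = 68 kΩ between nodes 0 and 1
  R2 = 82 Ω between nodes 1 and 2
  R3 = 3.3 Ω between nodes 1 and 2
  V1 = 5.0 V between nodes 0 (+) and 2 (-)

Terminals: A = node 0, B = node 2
Nodal analysis, taking node 2 as the 0 V reference.
Source V1 fixes V_0 = 5 V.
KCL at each unknown node (sum of currents leaving = 0; resistances in Ω):
  Node 1: (V_1 - 5)/68000 + (V_1 - 0)/82 + (V_1 - 0)/3.3 = 0
Collecting terms: 0.3152 × V_1 = 0.00007353  =>  V_1 = 0.0002332 V
I_R3 = (V_1 - V_2)/R3 = (0.0002332 - 0)/3.3 = 0.00007068 A
P_R3 = I_R3² × R3 = (0.00007068)² × 3.3 = 0.00000001649 W

Final answer: 1.649e-08 W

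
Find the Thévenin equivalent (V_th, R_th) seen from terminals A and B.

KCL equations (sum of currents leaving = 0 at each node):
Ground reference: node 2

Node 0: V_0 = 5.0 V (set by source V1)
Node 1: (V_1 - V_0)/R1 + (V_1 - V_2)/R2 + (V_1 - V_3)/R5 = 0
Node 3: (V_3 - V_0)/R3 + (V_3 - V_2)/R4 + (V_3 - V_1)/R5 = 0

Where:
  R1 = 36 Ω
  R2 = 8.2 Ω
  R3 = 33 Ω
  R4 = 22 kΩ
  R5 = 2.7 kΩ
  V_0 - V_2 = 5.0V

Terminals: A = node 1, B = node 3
Step 1 — V_th is the open-circuit voltage V_A - V_B (nothing connected across the terminals).
Nodal analysis, taking node 2 as the 0 V reference.
Source V1 fixes V_0 = 5 V.
KCL at each unknown node (sum of currents leaving = 0; resistances in Ω):
  Node 1: (V_1 - 5)/36 + (V_1 - 0)/8.2 + (V_1 - V_3)/2700 = 0
  Node 3: (V_3 - 5)/33 + (V_3 - 0)/22000 + (V_3 - V_1)/2700 = 0
Collecting terms (coefficients in siemens):
  0.1501·V_1 - 0.0003704·V_3 = 0.1389
  0.03072·V_3 - 0.0003704·V_1 = 0.1515
Determinant D = (0.1501)(0.03072) - (-0.0003704)(-0.0003704) = 0.004611
V_1 = [(0.1389)(0.03072) - (-0.0003704)(0.1515)]/D = 0.9375 V
V_3 = [(0.1501)(0.1515) - (0.1389)(-0.0003704)]/D = 4.944 V
V_th = V_1 - V_3 = 0.9375 - 4.944 = -4.006 V
Step 2 — R_th: zero the source — replace V1 by a short circuit (node 2 merges into node 0) — and find the resistance seen between A (node 1) and B (node 3).
Reduce the network between node 1 (A) and node 3 (B) by series/parallel combination:
  Rp1 = R1 ‖ R2 (parallel, both between nodes 0 and 1) = 1/(1/36 + 1/8.2) = 6.679 Ω
  Rp2 = R3 ‖ R4 (parallel, both between nodes 0 and 3) = 1/(1/33 + 1/22000) = 32.95 Ω
  Rs1 = Rp1 + Rp2 (series, joined only at node 0) = 6.679 + 32.95 = 39.63 Ω
  Rp3 = R5 ‖ Rs1 (parallel, both between nodes 1 and 3) = 1/(1/2700 + 1/39.63) = 39.06 Ω
R_th = 39.06 Ω

Final answer: V_th = -4.006 V, R_th = 39.06 Ω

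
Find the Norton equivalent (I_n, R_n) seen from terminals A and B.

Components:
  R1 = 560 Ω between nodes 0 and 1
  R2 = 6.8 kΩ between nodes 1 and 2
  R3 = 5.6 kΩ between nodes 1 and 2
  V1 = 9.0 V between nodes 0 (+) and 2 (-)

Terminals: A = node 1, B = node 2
Find the Thévenin equivalent first; then I_n = V_th/R_th and R_n = R_th.
Step 1 — V_th is the open-circuit voltage V_A - V_B (nothing connected across the terminals).
Nodal analysis, taking node 2 as the 0 V reference.
Source V1 fixes V_0 = 9 V.
KCL at each unknown node (sum of currents leaving = 0; resistances in Ω):
  Node 1: (V_1 - 9)/560 + (V_1 - 0)/6800 + (V_1 - 0)/5600 = 0
Collecting terms: 0.002111 × V_1 = 0.01607  =>  V_1 = 7.612 V
V_th = V_1 - V_2 = 7.612 - 0 = 7.612 V
Step 2 — R_th: zero the source — replace V1 by a short circuit (node 2 merges into node 0) — and find the resistance seen between A (node 1) and B (node 0).
Reduce the network between node 1 (A) and node 0 (B) by series/parallel combination:
  Rp1 = R1 ‖ R2 ‖ R3 (parallel, all between nodes 0 and 1) = 1/(1/560 + 1/6800 + 1/5600) = 473.6 Ω
R_th = 473.6 Ω
I_n = V_th/R_th = 7.612/473.6 = 0.01607 A, and R_n = R_th = 473.6 Ω

Final answer: I_n = 0.01607 A, R_n = 473.6 Ω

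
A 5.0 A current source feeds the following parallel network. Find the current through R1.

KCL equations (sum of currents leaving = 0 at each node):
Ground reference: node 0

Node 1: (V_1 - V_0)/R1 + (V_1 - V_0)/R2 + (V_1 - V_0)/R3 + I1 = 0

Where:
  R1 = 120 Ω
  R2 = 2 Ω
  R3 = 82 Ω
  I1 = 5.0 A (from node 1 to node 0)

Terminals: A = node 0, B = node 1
All resistors sit directly between nodes 0 and 1, so they are in parallel and share one voltage V; the full source current 5 A splits among them.
1/R_par = 1/120 + 1/2 + 1/82 = 0.5205 S  =>  R_par = 1.921 Ω
V = I × R_par = 5 × 1.921 = 9.606 V
I_R1 = V/R1 = 9.606/120 = 0.08005 A

Final answer: 0.08005 A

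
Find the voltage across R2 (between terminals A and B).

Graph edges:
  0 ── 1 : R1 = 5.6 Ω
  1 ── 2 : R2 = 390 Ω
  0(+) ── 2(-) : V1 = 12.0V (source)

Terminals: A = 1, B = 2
R1 and R2 are in series across V1 (node 0 → node 1 → node 2), and the output A–B is taken across R2, so this is a voltage divider.
Series current: I = V1/(R1 + R2) = 12/(5.6 + 390) = 12/395.6 = 0.03033 A
V_R2 = I × R2 = V1 × R2/(R1 + R2) = 12 × 390/395.6 = 11.83 V

Final answer: 11.83 V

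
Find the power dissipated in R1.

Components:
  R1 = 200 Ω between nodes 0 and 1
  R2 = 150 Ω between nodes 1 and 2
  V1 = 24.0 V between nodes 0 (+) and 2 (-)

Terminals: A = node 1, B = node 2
Nodal analysis, taking node 2 as the 0 V reference.
Source V1 fixes V_0 = 24 V.
KCL at each unknown node (sum of currents leaving = 0; resistances in Ω):
  Node 1: (V_1 - 24)/200 + (V_1 - 0)/150 = 0
Collecting terms: 0.01167 × V_1 = 0.12  =>  V_1 = 10.29 V
I_R1 = (V_0 - V_1)/R1 = (24 - 10.29)/200 = 0.06857 A
P_R1 = I_R1² × R1 = (0.06857)² × 200 = 0.9404 W

Final answer: 0.9404 W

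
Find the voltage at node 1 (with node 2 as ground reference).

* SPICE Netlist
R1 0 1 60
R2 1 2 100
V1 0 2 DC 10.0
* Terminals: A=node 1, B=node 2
Nodal analysis, taking node 2 as the 0 V reference.
Source V1 fixes V_0 = 10 V.
KCL at each unknown node (sum of currents leaving = 0; resistances in Ω):
  Node 1: (V_1 - 10)/60 + (V_1 - 0)/100 = 0
Collecting terms: 0.02667 × V_1 = 0.1667  =>  V_1 = 6.25 V
The requested potential is V_1 = 6.25 V.

Final answer: V_1 = 6.25 V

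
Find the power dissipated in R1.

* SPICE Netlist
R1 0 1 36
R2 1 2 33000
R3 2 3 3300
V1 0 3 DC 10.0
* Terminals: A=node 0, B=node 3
Nodal analysis, taking node 3 as the 0 V reference.
Source V1 fixes V_0 = 10 V.
KCL at each unknown node (sum of currents leaving = 0; resistances in Ω):
  Node 1: (V_1 - 10)/36 + (V_1 - V_2)/33000 = 0
  Node 2: (V_2 - V_1)/33000 + (V_2 - 0)/3300 = 0
Collecting terms (coefficients in siemens):
  0.02781·V_1 - 0.0000303·V_2 = 0.2778
  0.0003333·V_2 - 0.0000303·V_1 = 0
Determinant D = (0.02781)(0.0003333) - (-0.0000303)(-0.0000303) = 0.000009268
V_1 = [(0.2778)(0.0003333) - (-0.0000303)(0)]/D = 9.99 V
V_2 = [(0.02781)(0) - (0.2778)(-0.0000303)]/D = 0.9082 V
I_R1 = (V_0 - V_1)/R1 = (10 - 9.99)/36 = 0.0002752 A
P_R1 = I_R1² × R1 = (0.0002752)² × 36 = 0.000002727 W

Final answer: 2.727e-06 W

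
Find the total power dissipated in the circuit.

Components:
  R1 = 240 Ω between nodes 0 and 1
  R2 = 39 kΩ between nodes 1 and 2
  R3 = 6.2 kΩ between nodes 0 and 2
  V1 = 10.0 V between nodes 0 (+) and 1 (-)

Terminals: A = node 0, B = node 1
Nodal analysis, taking node 1 as the 0 V reference.
Source V1 fixes V_0 = 10 V.
KCL at each unknown node (sum of currents leaving = 0; resistances in Ω):
  Node 2: (V_2 - 0)/39000 + (V_2 - 10)/6200 = 0
Collecting terms: 0.0001869 × V_2 = 0.001613  =>  V_2 = 8.628 V
Power in each resistor, P = (ΔV)²/R:
  P_R1 = (10 - 0)²/240 = 0.4167 W
  P_R2 = (0 - 8.628)²/39000 = 0.001909 W
  P_R3 = (10 - 8.628)²/6200 = 0.0003035 W
P_total = P_R1 + P_R2 + P_R3 = 0.4189 W

Final answer: 0.4189 W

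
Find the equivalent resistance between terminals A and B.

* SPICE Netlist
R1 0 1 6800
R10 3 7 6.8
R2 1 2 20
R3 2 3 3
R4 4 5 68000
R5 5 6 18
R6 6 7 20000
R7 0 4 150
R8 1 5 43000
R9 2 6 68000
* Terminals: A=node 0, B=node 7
The network is not a plain series/parallel combination. Inject a 1 A test current into terminal A (node 0) and return it from terminal B (node 7); then R_eq = V_A / (1 A).
Nodal analysis, taking node 7 as the 0 V reference.
Current source I_test pushes 1 A into node 0 and draws it out of node 7.
KCL at each unknown node (sum of currents leaving = 0; resistances in Ω):
  Node 0: (V_0 - V_1)/6800 + (V_0 - V_4)/150 - 1 = 0
  Node 1: (V_1 - V_0)/6800 + (V_1 - V_2)/20 + (V_1 - V_5)/43000 = 0
  Node 2: (V_2 - V_1)/20 + (V_2 - V_3)/3 + (V_2 - V_6)/68000 = 0
  Node 3: (V_3 - V_2)/3 + (V_3 - 0)/6.8 = 0
  Node 4: (V_4 - V_0)/150 + (V_4 - V_5)/68000 = 0
  Node 5: (V_5 - V_1)/43000 + (V_5 - V_4)/68000 + (V_5 - V_6)/18 = 0
  Node 6: (V_6 - V_2)/68000 + (V_6 - V_5)/18 + (V_6 - 0)/20000 = 0
Collecting terms (coefficients in siemens):
  0.006814·V_0 - 0.0001471·V_1 - 0.006667·V_4 = 1
  0.05017·V_1 - 0.0001471·V_0 - 0.05·V_2 - 0.00002326·V_5 = 0
  0.3833·V_2 - 0.05·V_1 - 0.3333·V_3 - 0.00001471·V_6 = 0
  0.4804·V_3 - 0.3333·V_2 = 0
  0.006681·V_4 - 0.006667·V_0 - 0.00001471·V_5 = 0
  0.05559·V_5 - 0.00002326·V_1 - 0.00001471·V_4 - 0.05556·V_6 = 0
  0.05562·V_6 - 0.00001471·V_2 - 0.05556·V_5 = 0
Solving these 7 simultaneous equations (Gaussian elimination) gives:
  V_0 = 6291 V, V_1 = 28.18 V, V_2 = 9.356 V, V_3 = 6.492 V
  V_4 = 6279 V, V_5 = 907.8 V, V_6 = 906.8 V
R_eq = V_0 / 1 A = 6291 Ω = 6.291 kΩ

Final answer: 6.291 kΩ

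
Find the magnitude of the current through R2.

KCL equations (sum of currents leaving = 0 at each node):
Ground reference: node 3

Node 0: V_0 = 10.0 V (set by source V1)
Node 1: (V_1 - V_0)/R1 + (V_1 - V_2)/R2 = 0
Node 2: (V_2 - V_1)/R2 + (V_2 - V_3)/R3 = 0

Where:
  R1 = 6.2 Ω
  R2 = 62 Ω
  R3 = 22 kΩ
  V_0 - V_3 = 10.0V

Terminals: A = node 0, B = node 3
Nodal analysis, taking node 3 as the 0 V reference.
Source V1 fixes V_0 = 10 V.
KCL at each unknown node (sum of currents leaving = 0; resistances in Ω):
  Node 1: (V_1 - 10)/6.2 + (V_1 - V_2)/62 = 0
  Node 2: (V_2 - V_1)/62 + (V_2 - 0)/22000 = 0
Collecting terms (coefficients in siemens):
  0.1774·V_1 - 0.01613·V_2 = 1.613
  0.01617·V_2 - 0.01613·V_1 = 0
Determinant D = (0.1774)(0.01617) - (-0.01613)(-0.01613) = 0.00261
V_1 = [(1.613)(0.01617) - (-0.01613)(0)]/D = 9.997 V
V_2 = [(0.1774)(0) - (1.613)(-0.01613)]/D = 9.969 V
I_R2 = (V_1 - V_2)/R2 = (9.997 - 9.969)/62 = 0.0004531 A
|I_R2| = 0.0004531 A

Final answer: |I_R2| = 0.0004531 A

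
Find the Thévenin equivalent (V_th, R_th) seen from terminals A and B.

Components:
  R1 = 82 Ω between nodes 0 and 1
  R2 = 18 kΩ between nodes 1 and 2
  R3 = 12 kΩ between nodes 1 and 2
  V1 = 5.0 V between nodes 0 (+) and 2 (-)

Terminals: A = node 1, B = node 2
Step 1 — V_th is the open-circuit voltage V_A - V_B (nothing connected across the terminals).
Nodal analysis, taking node 2 as the 0 V reference.
Source V1 fixes V_0 = 5 V.
KCL at each unknown node (sum of currents leaving = 0; resistances in Ω):
  Node 1: (V_1 - 5)/82 + (V_1 - 0)/18000 + (V_1 - 0)/12000 = 0
Collecting terms: 0.01233 × V_1 = 0.06098  =>  V_1 = 4.944 V
V_th = V_1 - V_2 = 4.944 - 0 = 4.944 V
Step 2 — R_th: zero the source — replace V1 by a short circuit (node 2 merges into node 0) — and find the resistance seen between A (node 1) and B (node 0).
Reduce the network between node 1 (A) and node 0 (B) by series/parallel combination:
  Rp1 = R1 ‖ R2 ‖ R3 (parallel, all between nodes 0 and 1) = 1/(1/82 + 1/18000 + 1/12000) = 81.08 Ω
R_th = 81.08 Ω

Final answer: V_th = 4.944 V, R_th = 81.08 Ω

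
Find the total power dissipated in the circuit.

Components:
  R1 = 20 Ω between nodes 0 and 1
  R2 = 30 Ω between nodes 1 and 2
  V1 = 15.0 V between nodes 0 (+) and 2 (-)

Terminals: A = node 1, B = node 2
Nodal analysis, taking node 2 as the 0 V reference.
Source V1 fixes V_0 = 15 V.
KCL at each unknown node (sum of currents leaving = 0; resistances in Ω):
  Node 1: (V_1 - 15)/20 + (V_1 - 0)/30 = 0
Collecting terms: 0.08333 × V_1 = 0.75  =>  V_1 = 9 V
Power in each resistor, P = (ΔV)²/R:
  P_R1 = (15 - 9)²/20 = 1.8 W
  P_R2 = (9 - 0)²/30 = 2.7 W
P_total = P_R1 + P_R2 = 4.5 W

Final answer: 4.5 W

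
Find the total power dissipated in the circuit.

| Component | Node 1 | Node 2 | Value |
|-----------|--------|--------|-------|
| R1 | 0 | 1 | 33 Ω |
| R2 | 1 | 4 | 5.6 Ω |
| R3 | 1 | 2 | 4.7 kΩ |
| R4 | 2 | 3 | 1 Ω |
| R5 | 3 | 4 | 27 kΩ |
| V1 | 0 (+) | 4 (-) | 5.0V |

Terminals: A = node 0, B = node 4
Nodal analysis, taking node 4 as the 0 V reference.
Source V1 fixes V_0 = 5 V.
KCL at each unknown node (sum of currents leaving = 0; resistances in Ω):
  Node 1: (V_1 - 5)/33 + (V_1 - 0)/5.6 + (V_1 - V_2)/4700 = 0
  Node 2: (V_2 - V_1)/4700 + (V_2 - V_3)/1 = 0
  Node 3: (V_3 - V_2)/1 + (V_3 - 0)/27000 = 0
Collecting terms (coefficients in siemens):
  0.2091·V_1 - 0.0002128·V_2 = 0.1515
  1·V_2 - 0.0002128·V_1 - 1·V_3 = 0
  1·V_3 - 1·V_2 = 0
Solving these 3 simultaneous equations (Gaussian elimination) gives:
  V_1 = 0.7253 V, V_2 = 0.6177 V, V_3 = 0.6177 V
Power in each resistor, P = (ΔV)²/R:
  P_R1 = (5 - 0.7253)²/33 = 0.5537 W
  P_R2 = (0.7253 - 0)²/5.6 = 0.09393 W
  P_R3 = (0.7253 - 0.6177)²/4700 = 0.00000246 W
  P_R4 = (0.6177 - 0.6177)²/1 = 0.0000000005234 W
  P_R5 = (0.6177 - 0)²/27000 = 0.00001413 W
P_total = P_R1 + P_R2 + P_R3 + P_R4 + P_R5 = 0.6477 W

Final answer: 0.6477 W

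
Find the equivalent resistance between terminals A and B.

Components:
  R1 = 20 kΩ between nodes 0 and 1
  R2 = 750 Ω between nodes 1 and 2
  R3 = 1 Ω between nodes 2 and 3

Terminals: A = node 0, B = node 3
Reduce the network between node 0 (A) and node 3 (B) by series/parallel combination:
  Rs1 = R1 + R2 (series, joined only at node 1) = 20000 + 750 = 20750 Ω
  Rs2 = R3 + Rs1 (series, joined only at node 2) = 1 + 20750 = 20750 Ω
R_eq = 20.75 kΩ

Final answer: 20.75 kΩ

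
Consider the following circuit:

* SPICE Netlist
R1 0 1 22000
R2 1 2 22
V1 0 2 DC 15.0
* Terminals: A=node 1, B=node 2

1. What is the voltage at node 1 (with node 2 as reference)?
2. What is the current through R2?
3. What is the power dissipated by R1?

Nodal analysis, taking node 2 as the 0 V reference.
Source V1 fixes V_0 = 15 V.
KCL at each unknown node (sum of currents leaving = 0; resistances in Ω):
  Node 1: (V_1 - 15)/22000 + (V_1 - 0)/22 = 0
Collecting terms: 0.0455 × V_1 = 0.0006818  =>  V_1 = 0.01499 V
Part 1:
  Read off the nodal solution: V_1 = 0.01499 V
Part 2:
  I_R2 = (V_1 - V_2)/R2 = (0.01499 - 0)/22 = 0.0006811 A
  Magnitude: I_R2 = 0.0006811 A
Part 3:
  I_R1 = (V_0 - V_1)/R1 = (15 - 0.01499)/22000 = 0.0006811 A
  P_R1 = I_R1² × R1 = (0.0006811)² × 22000 = 0.01021 W

Final answers:
1. V_1 = 0.01499 V
2. I_R2 = 0.0006811 A
3. P_R1 = 0.01021 W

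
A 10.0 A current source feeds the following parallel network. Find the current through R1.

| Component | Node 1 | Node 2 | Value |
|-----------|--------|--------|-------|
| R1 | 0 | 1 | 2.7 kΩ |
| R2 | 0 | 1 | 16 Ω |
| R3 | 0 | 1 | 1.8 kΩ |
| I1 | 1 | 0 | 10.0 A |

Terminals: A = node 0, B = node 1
All resistors sit directly between nodes 0 and 1, so they are in parallel and share one voltage V; the full source current 10 A splits among them.
1/R_par = 1/2700 + 1/16 + 1/1800 = 0.06343 S  =>  R_par = 15.77 Ω
V = I × R_par = 10 × 15.77 = 157.7 V
I_R1 = V/R1 = 157.7/2700 = 0.05839 A

Final answer: 0.05839 A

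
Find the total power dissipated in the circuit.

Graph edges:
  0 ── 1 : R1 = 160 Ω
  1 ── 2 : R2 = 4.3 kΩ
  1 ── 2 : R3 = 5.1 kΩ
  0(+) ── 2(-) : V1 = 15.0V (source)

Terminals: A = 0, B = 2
Nodal analysis, taking node 2 as the 0 V reference.
Source V1 fixes V_0 = 15 V.
KCL at each unknown node (sum of currents leaving = 0; resistances in Ω):
  Node 1: (V_1 - 15)/160 + (V_1 - 0)/4300 + (V_1 - 0)/5100 = 0
Collecting terms: 0.006679 × V_1 = 0.09375  =>  V_1 = 14.04 V
Power in each resistor, P = (ΔV)²/R:
  P_R1 = (15 - 14.04)²/160 = 0.005792 W
  P_R2 = (14.04 - 0)²/4300 = 0.04582 W
  P_R3 = (14.04 - 0)²/5100 = 0.03864 W
P_total = P_R1 + P_R2 + P_R3 = 0.09025 W

Final answer: 0.09025 W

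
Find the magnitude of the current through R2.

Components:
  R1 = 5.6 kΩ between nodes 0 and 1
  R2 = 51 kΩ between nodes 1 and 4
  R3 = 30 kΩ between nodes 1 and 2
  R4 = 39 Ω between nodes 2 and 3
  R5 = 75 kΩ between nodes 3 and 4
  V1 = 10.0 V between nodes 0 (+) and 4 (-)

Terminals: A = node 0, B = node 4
Nodal analysis, taking node 4 as the 0 V reference.
Source V1 fixes V_0 = 10 V.
KCL at each unknown node (sum of currents leaving = 0; resistances in Ω):
  Node 1: (V_1 - 10)/5600 + (V_1 - 0)/51000 + (V_1 - V_2)/30000 = 0
  Node 2: (V_2 - V_1)/30000 + (V_2 - V_3)/39 = 0
  Node 3: (V_3 - V_2)/39 + (V_3 - 0)/75000 = 0
Collecting terms (coefficients in siemens):
  0.0002315·V_1 - 0.00003333·V_2 = 0.001786
  0.02567·V_2 - 0.00003333·V_1 - 0.02564·V_3 = 0
  0.02565·V_3 - 0.02564·V_2 = 0
Solving these 3 simultaneous equations (Gaussian elimination) gives:
  V_1 = 8.598 V, V_2 = 6.142 V, V_3 = 6.139 V
I_R2 = (V_1 - V_4)/R2 = (8.598 - 0)/51000 = 0.0001686 A
|I_R2| = 0.0001686 A

Final answer: |I_R2| = 0.0001686 A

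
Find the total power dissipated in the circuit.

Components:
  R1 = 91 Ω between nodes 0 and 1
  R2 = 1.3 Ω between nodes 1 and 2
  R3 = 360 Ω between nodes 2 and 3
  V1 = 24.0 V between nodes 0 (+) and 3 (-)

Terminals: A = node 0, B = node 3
Nodal analysis, taking node 3 as the 0 V reference.
Source V1 fixes V_0 = 24 V.
KCL at each unknown node (sum of currents leaving = 0; resistances in Ω):
  Node 1: (V_1 - 24)/91 + (V_1 - V_2)/1.3 = 0
  Node 2: (V_2 - V_1)/1.3 + (V_2 - 0)/360 = 0
Collecting terms (coefficients in siemens):
  0.7802·V_1 - 0.7692·V_2 = 0.2637
  0.772·V_2 - 0.7692·V_1 = 0
Determinant D = (0.7802)(0.772) - (-0.7692)(-0.7692) = 0.01062
V_1 = [(0.2637)(0.772) - (-0.7692)(0)]/D = 19.17 V
V_2 = [(0.7802)(0) - (0.2637)(-0.7692)]/D = 19.1 V
Power in each resistor, P = (ΔV)²/R:
  P_R1 = (24 - 19.17)²/91 = 0.2562 W
  P_R2 = (19.17 - 19.1)²/1.3 = 0.00366 W
  P_R3 = (19.1 - 0)²/360 = 1.014 W
P_total = P_R1 + P_R2 + P_R3 = 1.273 W

Final answer: 1.273 W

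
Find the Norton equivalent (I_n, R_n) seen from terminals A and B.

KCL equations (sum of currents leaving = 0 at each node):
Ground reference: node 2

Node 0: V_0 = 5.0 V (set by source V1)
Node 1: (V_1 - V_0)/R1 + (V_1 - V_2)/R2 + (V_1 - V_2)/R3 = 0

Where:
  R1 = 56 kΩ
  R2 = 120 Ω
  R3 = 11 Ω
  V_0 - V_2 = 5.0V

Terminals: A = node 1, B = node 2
Find the Thévenin equivalent first; then I_n = V_th/R_th and R_n = R_th.
Step 1 — V_th is the open-circuit voltage V_A - V_B (nothing connected across the terminals).
Nodal analysis, taking node 2 as the 0 V reference.
Source V1 fixes V_0 = 5 V.
KCL at each unknown node (sum of currents leaving = 0; resistances in Ω):
  Node 1: (V_1 - 5)/56000 + (V_1 - 0)/120 + (V_1 - 0)/11 = 0
Collecting terms: 0.09926 × V_1 = 0.00008929  =>  V_1 = 0.0008995 V
V_th = V_1 - V_2 = 0.0008995 - 0 = 0.0008995 V
Step 2 — R_th: zero the source — replace V1 by a short circuit (node 2 merges into node 0) — and find the resistance seen between A (node 1) and B (node 0).
Reduce the network between node 1 (A) and node 0 (B) by series/parallel combination:
  Rp1 = R1 ‖ R2 ‖ R3 (parallel, all between nodes 0 and 1) = 1/(1/56000 + 1/120 + 1/11) = 10.07 Ω
R_th = 10.07 Ω
I_n = V_th/R_th = 0.0008995/10.07 = 0.00008929 A, and R_n = R_th = 10.07 Ω

Final answer: I_n = 8.929e-05 A, R_n = 10.07 Ω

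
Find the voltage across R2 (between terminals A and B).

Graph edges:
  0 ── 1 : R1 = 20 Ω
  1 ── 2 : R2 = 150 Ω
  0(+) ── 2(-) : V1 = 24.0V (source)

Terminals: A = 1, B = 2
R1 and R2 are in series across V1 (node 0 → node 1 → node 2), and the output A–B is taken across R2, so this is a voltage divider.
Series current: I = V1/(R1 + R2) = 24/(20 + 150) = 24/170 = 0.1412 A
V_R2 = I × R2 = V1 × R2/(R1 + R2) = 24 × 150/170 = 21.18 V

Final answer: 21.18 V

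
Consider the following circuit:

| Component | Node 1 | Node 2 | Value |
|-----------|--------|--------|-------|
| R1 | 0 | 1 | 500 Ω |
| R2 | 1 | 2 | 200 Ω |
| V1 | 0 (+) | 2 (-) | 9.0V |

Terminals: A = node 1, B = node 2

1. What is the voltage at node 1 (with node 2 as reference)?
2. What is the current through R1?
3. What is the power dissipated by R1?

Nodal analysis, taking node 2 as the 0 V reference.
Source V1 fixes V_0 = 9 V.
KCL at each unknown node (sum of currents leaving = 0; resistances in Ω):
  Node 1: (V_1 - 9)/500 + (V_1 - 0)/200 = 0
Collecting terms: 0.007 × V_1 = 0.018  =>  V_1 = 2.571 V
Part 1:
  Read off the nodal solution: V_1 = 2.571 V
Part 2:
  I_R1 = (V_0 - V_1)/R1 = (9 - 2.571)/500 = 0.01286 A
  Magnitude: I_R1 = 0.01286 A
Part 3:
  I_R1 = (V_0 - V_1)/R1 = (9 - 2.571)/500 = 0.01286 A
  P_R1 = I_R1² × R1 = (0.01286)² × 500 = 0.08265 W

Final answers:
1. V_1 = 2.571 V
2. I_R1 = 0.01286 A
3. P_R1 = 0.08265 W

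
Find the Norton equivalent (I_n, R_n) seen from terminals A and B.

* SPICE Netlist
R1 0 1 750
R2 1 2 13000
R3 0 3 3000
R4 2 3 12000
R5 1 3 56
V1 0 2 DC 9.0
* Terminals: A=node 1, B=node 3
Find the Thévenin equivalent first; then I_n = V_th/R_th and R_n = R_th.
Step 1 — V_th is the open-circuit voltage V_A - V_B (nothing connected across the terminals).
Nodal analysis, taking node 2 as the 0 V reference.
Source V1 fixes V_0 = 9 V.
KCL at each unknown node (sum of currents leaving = 0; resistances in Ω):
  Node 1: (V_1 - 9)/750 + (V_1 - 0)/13000 + (V_1 - V_3)/56 = 0
  Node 3: (V_3 - 9)/3000 + (V_3 - 0)/12000 + (V_3 - V_1)/56 = 0
Collecting terms (coefficients in siemens):
  0.01927·V_1 - 0.01786·V_3 = 0.012
  0.01827·V_3 - 0.01786·V_1 = 0.003
Determinant D = (0.01927)(0.01827) - (-0.01786)(-0.01786) = 0.00003321
V_1 = [(0.012)(0.01827) - (-0.01786)(0.003)]/D = 8.216 V
V_3 = [(0.01927)(0.003) - (0.012)(-0.01786)]/D = 8.193 V
V_th = V_1 - V_3 = 8.216 - 8.193 = 0.02316 V
Step 2 — R_th: zero the source — replace V1 by a short circuit (node 2 merges into node 0) — and find the resistance seen between A (node 1) and B (node 3).
Reduce the network between node 1 (A) and node 3 (B) by series/parallel combination:
  Rp1 = R1 ‖ R2 (parallel, both between nodes 0 and 1) = 1/(1/750 + 1/13000) = 709.1 Ω
  Rp2 = R3 ‖ R4 (parallel, both between nodes 0 and 3) = 1/(1/3000 + 1/12000) = 2400 Ω
  Rs1 = Rp1 + Rp2 (series, joined only at node 0) = 709.1 + 2400 = 3109 Ω
  Rp3 = R5 ‖ Rs1 (parallel, both between nodes 1 and 3) = 1/(1/56 + 1/3109) = 55.01 Ω
R_th = 55.01 Ω
I_n = V_th/R_th = 0.02316/55.01 = 0.0004211 A, and R_n = R_th = 55.01 Ω

Final answer: I_n = 0.0004211 A, R_n = 55.01 Ω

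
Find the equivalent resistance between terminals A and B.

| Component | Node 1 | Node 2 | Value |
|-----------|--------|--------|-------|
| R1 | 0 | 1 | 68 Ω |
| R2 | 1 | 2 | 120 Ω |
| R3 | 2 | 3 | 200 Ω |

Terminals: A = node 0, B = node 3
Reduce the network between node 0 (A) and node 3 (B) by series/parallel combination:
  Rs1 = R1 + R2 (series, joined only at node 1) = 68 + 120 = 188 Ω
  Rs2 = R3 + Rs1 (series, joined only at node 2) = 200 + 188 = 388 Ω
R_eq = 388 Ω

Final answer: 388 Ω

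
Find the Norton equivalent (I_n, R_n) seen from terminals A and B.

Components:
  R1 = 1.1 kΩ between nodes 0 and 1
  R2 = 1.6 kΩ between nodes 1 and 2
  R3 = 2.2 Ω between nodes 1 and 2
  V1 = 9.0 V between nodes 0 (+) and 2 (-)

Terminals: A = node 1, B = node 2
Find the Thévenin equivalent first; then I_n = V_th/R_th and R_n = R_th.
Step 1 — V_th is the open-circuit voltage V_A - V_B (nothing connected across the terminals).
Nodal analysis, taking node 2 as the 0 V reference.
Source V1 fixes V_0 = 9 V.
KCL at each unknown node (sum of currents leaving = 0; resistances in Ω):
  Node 1: (V_1 - 9)/1100 + (V_1 - 0)/1600 + (V_1 - 0)/2.2 = 0
Collecting terms: 0.4561 × V_1 = 0.008182  =>  V_1 = 0.01794 V
V_th = V_1 - V_2 = 0.01794 - 0 = 0.01794 V
Step 2 — R_th: zero the source — replace V1 by a short circuit (node 2 merges into node 0) — and find the resistance seen between A (node 1) and B (node 0).
Reduce the network between node 1 (A) and node 0 (B) by series/parallel combination:
  Rp1 = R1 ‖ R2 ‖ R3 (parallel, all between nodes 0 and 1) = 1/(1/1100 + 1/1600 + 1/2.2) = 2.193 Ω
R_th = 2.193 Ω
I_n = V_th/R_th = 0.01794/2.193 = 0.008182 A, and R_n = R_th = 2.193 Ω

Final answer: I_n = 0.008182 A, R_n = 2.193 Ω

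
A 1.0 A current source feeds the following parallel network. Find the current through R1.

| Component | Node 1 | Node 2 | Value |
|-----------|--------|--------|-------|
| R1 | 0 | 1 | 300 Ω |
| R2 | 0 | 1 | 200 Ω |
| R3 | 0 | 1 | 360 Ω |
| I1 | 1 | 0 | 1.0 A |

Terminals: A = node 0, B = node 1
All resistors sit directly between nodes 0 and 1, so they are in parallel and share one voltage V; the full source current 1 A splits among them.
1/R_par = 1/300 + 1/200 + 1/360 = 0.01111 S  =>  R_par = 90 Ω
V = I × R_par = 1 × 90 = 90 V
I_R1 = V/R1 = 90/300 = 0.3 A

Final answer: 0.3 A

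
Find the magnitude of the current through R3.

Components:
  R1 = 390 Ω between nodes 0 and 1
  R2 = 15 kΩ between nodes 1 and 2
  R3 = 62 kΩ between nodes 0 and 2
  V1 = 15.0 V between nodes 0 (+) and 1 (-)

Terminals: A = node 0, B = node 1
Nodal analysis, taking node 1 as the 0 V reference.
Source V1 fixes V_0 = 15 V.
KCL at each unknown node (sum of currents leaving = 0; resistances in Ω):
  Node 2: (V_2 - 0)/15000 + (V_2 - 15)/62000 = 0
Collecting terms: 0.0000828 × V_2 = 0.0002419  =>  V_2 = 2.922 V
I_R3 = (V_0 - V_2)/R3 = (15 - 2.922)/62000 = 0.0001948 A
|I_R3| = 0.0001948 A

Final answer: |I_R3| = 0.0001948 A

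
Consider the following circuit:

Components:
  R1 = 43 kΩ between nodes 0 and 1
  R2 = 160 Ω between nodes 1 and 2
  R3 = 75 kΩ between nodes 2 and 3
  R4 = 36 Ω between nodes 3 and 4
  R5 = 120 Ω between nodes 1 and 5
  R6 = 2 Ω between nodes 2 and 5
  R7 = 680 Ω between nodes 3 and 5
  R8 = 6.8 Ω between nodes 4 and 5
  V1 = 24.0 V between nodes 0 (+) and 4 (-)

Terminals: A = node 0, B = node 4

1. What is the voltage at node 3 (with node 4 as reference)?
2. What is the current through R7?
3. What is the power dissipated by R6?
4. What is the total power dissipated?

Nodal analysis, taking node 4 as the 0 V reference.
Source V1 fixes V_0 = 24 V.
KCL at each unknown node (sum of currents leaving = 0; resistances in Ω):
  Node 1: (V_1 - 24)/43000 + (V_1 - V_2)/160 + (V_1 - V_5)/120 = 0
  Node 2: (V_2 - V_1)/160 + (V_2 - V_3)/75000 + (V_2 - V_5)/2 = 0
  Node 3: (V_3 - V_2)/75000 + (V_3 - 0)/36 + (V_3 - V_5)/680 = 0
  Node 5: (V_5 - V_1)/120 + (V_5 - V_2)/2 + (V_5 - V_3)/680 + (V_5 - 0)/6.8 = 0
Collecting terms (coefficients in siemens):
  0.01461·V_1 - 0.00625·V_2 - 0.008333·V_5 = 0.0005581
  0.5063·V_2 - 0.00625·V_1 - 0.00001333·V_3 - 0.5·V_5 = 0
  0.02926·V_3 - 0.00001333·V_2 - 0.001471·V_5 = 0
  0.6569·V_5 - 0.008333·V_1 - 0.5·V_2 - 0.001471·V_3 = 0
Solving these 4 simultaneous equations (Gaussian elimination) gives:
  V_1 = 0.04216 V, V_2 = 0.004227 V, V_3 = 0.0001905 V, V_5 = 0.003753 V
Part 1:
  Read off the nodal solution: V_3 = 0.0001905 V
Part 2:
  I_R7 = (V_3 - V_5)/R7 = (0.0001905 - 0.003753)/680 = -0.000005238 A
  Magnitude: I_R7 = 0.000005238 A
Part 3:
  I_R6 = (V_2 - V_5)/R6 = (0.004227 - 0.003753)/2 = 0.000237 A
  P_R6 = I_R6² × R6 = (0.000237)² × 2 = 0.0000001124 W
Part 4:
  Power in each resistor, P = (ΔV)²/R:
    P_R1 = (24 - 0.04216)²/43000 = 0.01335 W
    P_R2 = (0.04216 - 0.004227)²/160 = 0.000008994 W
    P_R3 = (0.004227 - 0.0001905)²/75000 = 0.0000000002172 W
    P_R4 = (0.0001905 - 0)²/36 = 0.000000001008 W
    P_R5 = (0.04216 - 0.003753)²/120 = 0.00001229 W
    P_R6 = (0.004227 - 0.003753)²/2 = 0.0000001124 W
    P_R7 = (0.0001905 - 0.003753)²/680 = 0.00000001866 W
    P_R8 = (0 - 0.003753)²/6.8 = 0.000002071 W
  P_total = P_R1 + P_R2 + P_R3 + P_R4 + P_R5 + P_R6 + P_R7 + P_R8 = 0.01337 W

Final answers:
1. V_3 = 0.0001905 V
2. I_R7 = 5.238e-06 A
3. P_R6 = 1.124e-07 W
4. P_total = 0.01337 W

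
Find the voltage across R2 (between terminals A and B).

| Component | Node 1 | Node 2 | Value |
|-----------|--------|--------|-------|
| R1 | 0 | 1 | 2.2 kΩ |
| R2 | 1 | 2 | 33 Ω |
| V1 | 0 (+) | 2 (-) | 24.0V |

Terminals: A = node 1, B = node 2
R1 and R2 are in series across V1 (node 0 → node 1 → node 2), and the output A–B is taken across R2, so this is a voltage divider.
Series current: I = V1/(R1 + R2) = 24/(2200 + 33) = 24/2233 = 0.01075 A
V_R2 = I × R2 = V1 × R2/(R1 + R2) = 24 × 33/2233 = 0.3547 V

Final answer: 0.3547 V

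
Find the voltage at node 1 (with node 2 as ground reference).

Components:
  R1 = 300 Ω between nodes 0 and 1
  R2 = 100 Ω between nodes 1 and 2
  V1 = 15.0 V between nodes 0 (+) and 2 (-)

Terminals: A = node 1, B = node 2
Nodal analysis, taking node 2 as the 0 V reference.
Source V1 fixes V_0 = 15 V.
KCL at each unknown node (sum of currents leaving = 0; resistances in Ω):
  Node 1: (V_1 - 15)/300 + (V_1 - 0)/100 = 0
Collecting terms: 0.01333 × V_1 = 0.05  =>  V_1 = 3.75 V
The requested potential is V_1 = 3.75 V.

Final answer: V_1 = 3.75 V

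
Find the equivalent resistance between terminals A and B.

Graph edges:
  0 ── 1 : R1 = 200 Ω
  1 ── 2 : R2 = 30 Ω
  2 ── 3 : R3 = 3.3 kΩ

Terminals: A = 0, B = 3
Reduce the network between node 0 (A) and node 3 (B) by series/parallel combination:
  Rs1 = R1 + R2 (series, joined only at node 1) = 200 + 30 = 230 Ω
  Rs2 = R3 + Rs1 (series, joined only at node 2) = 3300 + 230 = 3530 Ω
R_eq = 3.53 kΩ

Final answer: 3.53 kΩ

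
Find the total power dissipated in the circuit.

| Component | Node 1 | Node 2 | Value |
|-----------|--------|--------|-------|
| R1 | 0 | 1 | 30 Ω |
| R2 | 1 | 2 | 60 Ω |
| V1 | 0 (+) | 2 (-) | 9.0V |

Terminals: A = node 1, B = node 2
Nodal analysis, taking node 2 as the 0 V reference.
Source V1 fixes V_0 = 9 V.
KCL at each unknown node (sum of currents leaving = 0; resistances in Ω):
  Node 1: (V_1 - 9)/30 + (V_1 - 0)/60 = 0
Collecting terms: 0.05 × V_1 = 0.3  =>  V_1 = 6 V
Power in each resistor, P = (ΔV)²/R:
  P_R1 = (9 - 6)²/30 = 0.3 W
  P_R2 = (6 - 0)²/60 = 0.6 W
P_total = P_R1 + P_R2 = 0.9 W

Final answer: 0.9 W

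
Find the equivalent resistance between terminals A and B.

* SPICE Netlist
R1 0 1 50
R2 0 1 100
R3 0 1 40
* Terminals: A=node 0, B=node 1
Reduce the network between node 0 (A) and node 1 (B) by series/parallel combination:
  Rp1 = R1 ‖ R2 ‖ R3 (parallel, all between nodes 0 and 1) = 1/(1/50 + 1/100 + 1/40) = 18.18 Ω
R_eq = 18.18 Ω

Final answer: 18.18 Ω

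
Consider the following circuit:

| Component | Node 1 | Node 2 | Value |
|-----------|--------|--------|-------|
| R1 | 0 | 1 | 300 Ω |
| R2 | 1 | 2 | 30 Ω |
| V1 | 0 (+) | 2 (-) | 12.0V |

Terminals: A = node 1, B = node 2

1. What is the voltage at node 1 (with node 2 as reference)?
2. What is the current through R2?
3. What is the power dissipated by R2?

Nodal analysis, taking node 2 as the 0 V reference.
Source V1 fixes V_0 = 12 V.
KCL at each unknown node (sum of currents leaving = 0; resistances in Ω):
  Node 1: (V_1 - 12)/300 + (V_1 - 0)/30 = 0
Collecting terms: 0.03667 × V_1 = 0.04  =>  V_1 = 1.091 V
Part 1:
  Read off the nodal solution: V_1 = 1.091 V
Part 2:
  I_R2 = (V_1 - V_2)/R2 = (1.091 - 0)/30 = 0.03636 A
  Magnitude: I_R2 = 0.03636 A
Part 3:
  I_R2 = (V_1 - V_2)/R2 = (1.091 - 0)/30 = 0.03636 A
  P_R2 = I_R2² × R2 = (0.03636)² × 30 = 0.03967 W

Final answers:
1. V_1 = 1.091 V
2. I_R2 = 0.03636 A
3. P_R2 = 0.03967 W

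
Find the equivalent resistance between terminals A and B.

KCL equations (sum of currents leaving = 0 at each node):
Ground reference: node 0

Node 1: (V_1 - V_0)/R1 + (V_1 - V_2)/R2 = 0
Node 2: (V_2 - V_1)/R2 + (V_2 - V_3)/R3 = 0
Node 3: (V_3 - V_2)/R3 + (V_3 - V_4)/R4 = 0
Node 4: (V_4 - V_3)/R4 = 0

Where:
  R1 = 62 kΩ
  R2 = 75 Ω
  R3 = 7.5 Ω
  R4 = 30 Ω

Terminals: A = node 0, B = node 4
Reduce the network between node 0 (A) and node 4 (B) by series/parallel combination:
  Rs1 = R1 + R2 (series, joined only at node 1) = 62000 + 75 = 62080 Ω
  Rs2 = R3 + Rs1 (series, joined only at node 2) = 7.5 + 62080 = 62080 Ω
  Rs3 = R4 + Rs2 (series, joined only at node 3) = 30 + 62080 = 62110 Ω
R_eq = 62.11 kΩ

Final answer: 62.11 kΩ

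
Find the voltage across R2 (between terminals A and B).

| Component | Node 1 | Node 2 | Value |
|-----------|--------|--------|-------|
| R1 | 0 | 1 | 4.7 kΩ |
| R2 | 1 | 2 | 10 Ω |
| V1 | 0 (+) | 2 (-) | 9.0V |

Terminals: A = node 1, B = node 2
R1 and R2 are in series across V1 (node 0 → node 1 → node 2), and the output A–B is taken across R2, so this is a voltage divider.
Series current: I = V1/(R1 + R2) = 9/(4700 + 10) = 9/4710 = 0.001911 A
V_R2 = I × R2 = V1 × R2/(R1 + R2) = 9 × 10/4710 = 0.01911 V

Final answer: 0.01911 V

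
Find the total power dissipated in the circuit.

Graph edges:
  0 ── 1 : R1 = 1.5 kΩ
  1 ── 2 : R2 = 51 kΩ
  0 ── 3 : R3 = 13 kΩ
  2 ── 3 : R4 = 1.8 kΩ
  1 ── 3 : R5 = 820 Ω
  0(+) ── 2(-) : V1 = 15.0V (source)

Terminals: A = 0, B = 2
Nodal analysis, taking node 2 as the 0 V reference.
Source V1 fixes V_0 = 15 V.
KCL at each unknown node (sum of currents leaving = 0; resistances in Ω):
  Node 1: (V_1 - 15)/1500 + (V_1 - 0)/51000 + (V_1 - V_3)/820 = 0
  Node 3: (V_3 - 15)/13000 + (V_3 - 0)/1800 + (V_3 - V_1)/820 = 0
Collecting terms (coefficients in siemens):
  0.001906·V_1 - 0.00122·V_3 = 0.01
  0.001852·V_3 - 0.00122·V_1 = 0.001154
Determinant D = (0.001906)(0.001852) - (-0.00122)(-0.00122) = 0.000002042
V_1 = [(0.01)(0.001852) - (-0.00122)(0.001154)]/D = 9.757 V
V_3 = [(0.001906)(0.001154) - (0.01)(-0.00122)]/D = 7.048 V
Power in each resistor, P = (ΔV)²/R:
  P_R1 = (15 - 9.757)²/1500 = 0.01832 W
  P_R2 = (9.757 - 0)²/51000 = 0.001867 W
  P_R3 = (15 - 7.048)²/13000 = 0.004864 W
  P_R4 = (0 - 7.048)²/1800 = 0.0276 W
  P_R5 = (9.757 - 7.048)²/820 = 0.008951 W
P_total = P_R1 + P_R2 + P_R3 + P_R4 + P_R5 = 0.0616 W

Final answer: 0.0616 W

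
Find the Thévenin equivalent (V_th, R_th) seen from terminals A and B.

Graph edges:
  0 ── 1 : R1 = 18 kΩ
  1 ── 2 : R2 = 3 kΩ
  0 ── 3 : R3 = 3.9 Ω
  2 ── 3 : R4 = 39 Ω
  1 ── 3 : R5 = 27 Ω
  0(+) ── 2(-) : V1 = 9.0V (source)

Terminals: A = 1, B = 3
Step 1 — V_th is the open-circuit voltage V_A - V_B (nothing connected across the terminals).
Nodal analysis, taking node 2 as the 0 V reference.
Source V1 fixes V_0 = 9 V.
KCL at each unknown node (sum of currents leaving = 0; resistances in Ω):
  Node 1: (V_1 - 9)/18000 + (V_1 - 0)/3000 + (V_1 - V_3)/27 = 0
  Node 3: (V_3 - 9)/3.9 + (V_3 - 0)/39 + (V_3 - V_1)/27 = 0
Collecting terms (coefficients in siemens):
  0.03743·V_1 - 0.03704·V_3 = 0.0005
  0.3191·V_3 - 0.03704·V_1 = 2.308
Determinant D = (0.03743)(0.3191) - (-0.03704)(-0.03704) = 0.01057
V_1 = [(0.0005)(0.3191) - (-0.03704)(2.308)]/D = 8.101 V
V_3 = [(0.03743)(2.308) - (0.0005)(-0.03704)]/D = 8.172 V
V_th = V_1 - V_3 = 8.101 - 8.172 = -0.07156 V
Step 2 — R_th: zero the source — replace V1 by a short circuit (node 2 merges into node 0) — and find the resistance seen between A (node 1) and B (node 3).
Reduce the network between node 1 (A) and node 3 (B) by series/parallel combination:
  Rp1 = R1 ‖ R2 (parallel, both between nodes 0 and 1) = 1/(1/18000 + 1/3000) = 2571 Ω
  Rp2 = R3 ‖ R4 (parallel, both between nodes 0 and 3) = 1/(1/3.9 + 1/39) = 3.545 Ω
  Rs1 = Rp1 + Rp2 (series, joined only at node 0) = 2571 + 3.545 = 2575 Ω
  Rp3 = R5 ‖ Rs1 (parallel, both between nodes 1 and 3) = 1/(1/27 + 1/2575) = 26.72 Ω
R_th = 26.72 Ω

Final answer: V_th = -0.07156 V, R_th = 26.72 Ω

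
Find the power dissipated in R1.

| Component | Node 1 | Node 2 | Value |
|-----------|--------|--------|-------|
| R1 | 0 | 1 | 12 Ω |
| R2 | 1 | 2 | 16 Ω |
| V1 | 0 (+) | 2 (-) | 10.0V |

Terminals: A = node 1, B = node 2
Nodal analysis, taking node 2 as the 0 V reference.
Source V1 fixes V_0 = 10 V.
KCL at each unknown node (sum of currents leaving = 0; resistances in Ω):
  Node 1: (V_1 - 10)/12 + (V_1 - 0)/16 = 0
Collecting terms: 0.1458 × V_1 = 0.8333  =>  V_1 = 5.714 V
I_R1 = (V_0 - V_1)/R1 = (10 - 5.714)/12 = 0.3571 A
P_R1 = I_R1² × R1 = (0.3571)² × 12 = 1.531 W

Final answer: 1.531 W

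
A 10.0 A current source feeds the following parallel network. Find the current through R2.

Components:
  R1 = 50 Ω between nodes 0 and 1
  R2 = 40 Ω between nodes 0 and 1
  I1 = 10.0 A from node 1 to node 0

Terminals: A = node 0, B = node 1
All resistors sit directly between nodes 0 and 1, so they are in parallel and share one voltage V; the full source current 10 A splits among them.
1/R_par = 1/50 + 1/40 = 0.045 S  =>  R_par = 22.22 Ω
V = I × R_par = 10 × 22.22 = 222.2 V
I_R2 = V/R2 = 222.2/40 = 5.556 A

Final answer: 5.556 A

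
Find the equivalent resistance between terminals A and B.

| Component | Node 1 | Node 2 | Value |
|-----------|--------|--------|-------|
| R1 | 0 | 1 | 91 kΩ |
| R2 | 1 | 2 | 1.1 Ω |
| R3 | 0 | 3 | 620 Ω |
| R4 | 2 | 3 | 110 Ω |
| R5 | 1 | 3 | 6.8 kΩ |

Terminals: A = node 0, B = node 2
The network is not a plain series/parallel combination. Inject a 1 A test current into terminal A (node 0) and return it from terminal B (node 2); then R_eq = V_A / (1 A).
Nodal analysis, taking node 2 as the 0 V reference.
Current source I_test pushes 1 A into node 0 and draws it out of node 2.
KCL at each unknown node (sum of currents leaving = 0; resistances in Ω):
  Node 0: (V_0 - V_1)/91000 + (V_0 - V_3)/620 - 1 = 0
  Node 1: (V_1 - V_0)/91000 + (V_1 - 0)/1.1 + (V_1 - V_3)/6800 = 0
  Node 3: (V_3 - V_0)/620 + (V_3 - V_1)/6800 + (V_3 - 0)/110 = 0
Collecting terms (coefficients in siemens):
  0.001624·V_0 - 0.00001099·V_1 - 0.001613·V_3 = 1
  0.9092·V_1 - 0.00001099·V_0 - 0.0001471·V_3 = 0
  0.01085·V_3 - 0.001613·V_0 - 0.0001471·V_1 = 0
Solving these 3 simultaneous equations (Gaussian elimination) gives:
  V_0 = 722.5 V, V_1 = 0.0261 V, V_3 = 107.4 V
R_eq = V_0 / 1 A = 722.5 Ω

Final answer: 722.5 Ω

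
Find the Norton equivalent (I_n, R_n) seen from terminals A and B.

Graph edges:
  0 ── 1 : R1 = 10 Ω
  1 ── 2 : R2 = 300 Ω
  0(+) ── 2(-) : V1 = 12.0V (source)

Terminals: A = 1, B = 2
Find the Thévenin equivalent first; then I_n = V_th/R_th and R_n = R_th.
Step 1 — V_th is the open-circuit voltage V_A - V_B (nothing connected across the terminals).
Nodal analysis, taking node 2 as the 0 V reference.
Source V1 fixes V_0 = 12 V.
KCL at each unknown node (sum of currents leaving = 0; resistances in Ω):
  Node 1: (V_1 - 12)/10 + (V_1 - 0)/300 = 0
Collecting terms: 0.1033 × V_1 = 1.2  =>  V_1 = 11.61 V
V_th = V_1 - V_2 = 11.61 - 0 = 11.61 V
Step 2 — R_th: zero the source — replace V1 by a short circuit (node 2 merges into node 0) — and find the resistance seen between A (node 1) and B (node 0).
Reduce the network between node 1 (A) and node 0 (B) by series/parallel combination:
  Rp1 = R1 ‖ R2 (parallel, both between nodes 0 and 1) = 1/(1/10 + 1/300) = 9.677 Ω
R_th = 9.677 Ω
I_n = V_th/R_th = 11.61/9.677 = 1.2 A, and R_n = R_th = 9.677 Ω

Final answer: I_n = 1.2 A, R_n = 9.677 Ω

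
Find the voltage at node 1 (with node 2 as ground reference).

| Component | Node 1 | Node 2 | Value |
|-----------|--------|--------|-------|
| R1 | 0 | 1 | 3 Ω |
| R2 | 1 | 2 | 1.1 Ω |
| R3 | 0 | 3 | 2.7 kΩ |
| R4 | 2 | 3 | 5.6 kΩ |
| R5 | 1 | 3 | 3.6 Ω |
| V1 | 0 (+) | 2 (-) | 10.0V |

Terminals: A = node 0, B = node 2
Nodal analysis, taking node 2 as the 0 V reference.
Source V1 fixes V_0 = 10 V.
KCL at each unknown node (sum of currents leaving = 0; resistances in Ω):
  Node 1: (V_1 - 10)/3 + (V_1 - 0)/1.1 + (V_1 - V_3)/3.6 = 0
  Node 3: (V_3 - 10)/2700 + (V_3 - 0)/5600 + (V_3 - V_1)/3.6 = 0
Collecting terms (coefficients in siemens):
  1.52·V_1 - 0.2778·V_3 = 3.333
  0.2783·V_3 - 0.2778·V_1 = 0.003704
Determinant D = (1.52)(0.2783) - (-0.2778)(-0.2778) = 0.346
V_1 = [(3.333)(0.2783) - (-0.2778)(0.003704)]/D = 2.685 V
V_3 = [(1.52)(0.003704) - (3.333)(-0.2778)]/D = 2.693 V
The requested potential is V_1 = 2.685 V.

Final answer: V_1 = 2.685 V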